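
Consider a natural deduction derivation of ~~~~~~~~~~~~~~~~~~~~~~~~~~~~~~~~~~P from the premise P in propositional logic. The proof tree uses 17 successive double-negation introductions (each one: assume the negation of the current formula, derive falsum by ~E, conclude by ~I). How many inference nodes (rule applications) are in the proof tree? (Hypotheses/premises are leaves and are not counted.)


Each double-negation introduction (from C infer ~~C) uses 2 inference nodes: one ~E (C and ~C give falsum) and one ~I (discharge ~C).
17 double negations = 17 * 2 = 34 inference nodes.

34


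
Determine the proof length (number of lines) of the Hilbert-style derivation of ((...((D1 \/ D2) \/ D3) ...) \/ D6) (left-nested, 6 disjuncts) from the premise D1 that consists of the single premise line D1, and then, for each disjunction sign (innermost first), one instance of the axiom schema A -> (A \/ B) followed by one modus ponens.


Building the left-nested 6-ary disjunction from D1:
- 1 premise line (D1)
- 6 disjuncts means 5 disjunction signs; each needs 1 axiom instance + 1 MP = 2 lines: 2 * 5 = 10
Total = 1 + 10 = 11 lines.

11


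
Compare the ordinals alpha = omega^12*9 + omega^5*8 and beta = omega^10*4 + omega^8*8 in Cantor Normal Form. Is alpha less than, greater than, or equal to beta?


Compare term by term from highest exponent:
alpha = omega^12*9 + omega^5*8
beta = omega^10*4 + omega^8*8
Term 1: alpha has omega^12*9, beta has omega^10*4
Term 2: alpha has omega^5*8, beta has omega^8*8
Result: alpha > beta

alpha > beta


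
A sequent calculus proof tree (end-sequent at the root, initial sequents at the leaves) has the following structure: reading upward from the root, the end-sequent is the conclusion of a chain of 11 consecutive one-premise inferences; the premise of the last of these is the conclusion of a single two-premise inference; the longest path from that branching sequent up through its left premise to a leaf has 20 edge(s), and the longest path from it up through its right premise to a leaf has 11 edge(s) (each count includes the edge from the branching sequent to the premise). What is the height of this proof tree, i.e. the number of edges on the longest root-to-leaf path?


Longest path through the left premise: 20 edges (measured from the branching sequent)
Longest path through the right premise: 11 edges
Height of the subtree rooted at the branching sequent: max(20, 11) = 20
The branching sequent sits 11 edges above the root (the chain of one-premise inferences), so height = 20 + 11 = 31

31


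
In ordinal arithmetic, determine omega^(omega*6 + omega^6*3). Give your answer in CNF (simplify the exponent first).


omega^(omega*6 + omega^6*3):
In ordinal addition a term is absorbed by a following term of strictly larger exponent: 1 < 6, so omega*6 + omega^6*3 = omega^6*3.
omega raised to a CNF ordinal is a single CNF term: Result = omega^(omega^6*3)

omega^(omega^6*3)


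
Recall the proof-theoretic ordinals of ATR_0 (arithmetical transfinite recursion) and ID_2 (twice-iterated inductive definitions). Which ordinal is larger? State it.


Proof-theoretic ordinal of ATR_0 (arithmetical transfinite recursion): Gamma_0
Proof-theoretic ordinal of ID_2 (twice-iterated inductive definitions): psi_0(epsilon_{Omega_2+1})
Comparing: Gamma_0 < psi_0(epsilon_{Omega_2+1}).
The larger ordinal is psi_0(epsilon_{Omega_2+1}) (from ID_2 (twice-iterated inductive definitions)).

psi_0(epsilon_{Omega_2+1})


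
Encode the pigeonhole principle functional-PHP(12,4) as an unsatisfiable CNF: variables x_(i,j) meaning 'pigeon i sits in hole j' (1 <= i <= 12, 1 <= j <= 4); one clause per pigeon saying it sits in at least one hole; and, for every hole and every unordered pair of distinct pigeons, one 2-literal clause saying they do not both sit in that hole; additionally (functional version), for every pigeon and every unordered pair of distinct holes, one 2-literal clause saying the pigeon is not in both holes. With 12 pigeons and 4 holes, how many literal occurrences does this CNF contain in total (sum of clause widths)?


functional-PHP(12,4): 12 pigeons, 4 holes, 12*4 = 48 variables.
- pigeon clauses: one per pigeon -> 12 clauses of width 4 -> 48 literals
- hole clauses: 4 holes * C(12,2) = 4 * 66 -> 264 clauses of width 2 -> 528 literals
- functional clauses: 12 pigeons * C(4,2) = 12 * 6 -> 72 clauses of width 2 -> 144 literals
Total literal occurrences = 48 + 528 + 144 = 720

720


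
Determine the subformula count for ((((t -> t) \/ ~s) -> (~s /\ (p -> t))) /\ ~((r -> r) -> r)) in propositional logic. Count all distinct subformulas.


Formula: ((((t -> t) \/ ~s) -> (~s /\ (p -> t))) /\ ~((r -> r) -> r))
Subformulas found:
  1. s
  2. r
  3. t
  4. p
  5. ~s
  6. (t -> t)
  7. (r -> r)
  8. (p -> t)
  9. ((r -> r) -> r)
  10. ~((r -> r) -> r)
  11. (~s /\ (p -> t))
  12. ((t -> t) \/ ~s)
  13. (((t -> t) \/ ~s) -> (~s /\ (p -> t)))
  14. ((((t -> t) \/ ~s) -> (~s /\ (p -> t))) /\ ~((r -> r) -> r))
Total distinct subformulas = 14

14


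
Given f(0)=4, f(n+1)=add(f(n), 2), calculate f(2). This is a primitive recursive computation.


f(0) = 4
f(1) = add(f(0), 2) = add(4, 2) = 6
f(2) = add(f(1), 2) = add(6, 2) = 8


8


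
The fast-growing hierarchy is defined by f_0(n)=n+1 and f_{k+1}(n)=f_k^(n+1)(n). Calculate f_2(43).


f_2(43) = f_1^44(43)
f_1(m) = 2m + 1.
Iterating: f_1^k(n) = 2^k*(n+1) - 1.
f_2(43) = 2^44*(43+1) - 1 = 17592186044416*44 - 1 = 774056185954303

774056185954303


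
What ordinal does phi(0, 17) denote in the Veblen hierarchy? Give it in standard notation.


phi(0, 17):
phi(0, beta) = omega^beta by definition.
phi(0, 17) = omega^17

omega^17


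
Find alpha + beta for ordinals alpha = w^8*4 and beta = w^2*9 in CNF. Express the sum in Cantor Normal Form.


Ordinal addition w^8*4 + w^2*9:
Leading exponent of alpha (8) > leading exponent of beta (2).
Since alpha's term has higher exponent than beta's leading term,
the sum is simply alpha followed by beta.
Result = w^8*4 + w^2*9

w^8*4 + w^2*9


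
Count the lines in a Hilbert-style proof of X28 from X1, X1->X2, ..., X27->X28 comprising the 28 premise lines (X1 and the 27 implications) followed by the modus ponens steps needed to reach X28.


We have 28 premise lines: X1 and 27 implications.
Each implication is detached once by MP, giving 27 MP lines.
28 premise lines + 27 MP lines = 55 total lines.

55


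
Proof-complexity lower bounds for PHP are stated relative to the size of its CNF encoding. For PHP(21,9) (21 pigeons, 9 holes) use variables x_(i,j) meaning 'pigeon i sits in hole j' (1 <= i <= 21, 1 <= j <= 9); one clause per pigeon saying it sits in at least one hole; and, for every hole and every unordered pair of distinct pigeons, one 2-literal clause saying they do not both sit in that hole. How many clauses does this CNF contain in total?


PHP(21,9): 21 pigeons, 9 holes, 21*9 = 189 variables.
- pigeon clauses: one per pigeon -> 21 clauses
- hole clauses: 9 holes * C(21,2) = 9 * 210 -> 1890 clauses
Total clauses = 21 + 1890 = 1911

1911


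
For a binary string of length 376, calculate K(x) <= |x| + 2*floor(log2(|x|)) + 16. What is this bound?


floor(log2(376)) = 8
2 * 8 = 16
K(x) <= 376 + 16 + 16 = 408

408


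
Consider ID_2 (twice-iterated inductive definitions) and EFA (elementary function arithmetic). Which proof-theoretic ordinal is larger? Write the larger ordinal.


Proof-theoretic ordinal of ID_2 (twice-iterated inductive definitions): psi_0(epsilon_{Omega_2+1})
Proof-theoretic ordinal of EFA (elementary function arithmetic): omega^3
Comparing: omega^3 < psi_0(epsilon_{Omega_2+1}).
The larger ordinal is psi_0(epsilon_{Omega_2+1}) (from ID_2 (twice-iterated inductive definitions)).

psi_0(epsilon_{Omega_2+1})


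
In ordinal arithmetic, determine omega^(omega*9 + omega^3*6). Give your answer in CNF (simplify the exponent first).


omega^(omega*9 + omega^3*6):
In ordinal addition a term is absorbed by a following term of strictly larger exponent: 1 < 3, so omega*9 + omega^3*6 = omega^3*6.
omega raised to a CNF ordinal is a single CNF term: Result = omega^(omega^3*6)

omega^(omega^3*6)


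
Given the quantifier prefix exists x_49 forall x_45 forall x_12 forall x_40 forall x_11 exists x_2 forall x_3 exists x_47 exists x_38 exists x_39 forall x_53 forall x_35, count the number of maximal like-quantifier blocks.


Alternations = 5.
Blocks = alternations + 1 = 6

6


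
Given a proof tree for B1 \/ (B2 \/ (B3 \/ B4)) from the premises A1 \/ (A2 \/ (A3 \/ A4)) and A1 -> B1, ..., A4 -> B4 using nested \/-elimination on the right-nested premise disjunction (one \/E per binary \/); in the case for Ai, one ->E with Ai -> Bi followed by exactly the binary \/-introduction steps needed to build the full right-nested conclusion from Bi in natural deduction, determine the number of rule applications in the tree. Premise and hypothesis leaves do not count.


Constructive dilemma with 4 branches, all disjunctions right-nested:
- \/E: the premise has 3 binary \/, each eliminated once: 3 nodes.
- ->E: one per case (Ai with Ai -> Bi gives Bi): 4 nodes.
- \/I: in case i < n, Bi needs 1 step to form Bi \/ (B(i+1) \/ ...) and then i-1 steps to prepend B(i-1), ..., B1, i.e. i steps; in case i = n, B4 needs 3 prepend steps.
  \/I total = (1 + 2 + ... + 3) + 3 = 6 + 3 = 9 nodes.
Total = 3 + 4 + 9 = 16

16


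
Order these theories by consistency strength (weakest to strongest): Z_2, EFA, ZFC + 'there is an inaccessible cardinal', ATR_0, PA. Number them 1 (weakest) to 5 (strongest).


Ordering by consistency strength:
1. EFA
2. PA
3. ATR_0
4. Z_2
5. ZFC + 'there is an inaccessible cardinal'


Z_2=4, EFA=1, ZFC + 'there is an inaccessible cardinal'=5, ATR_0=3, PA=2


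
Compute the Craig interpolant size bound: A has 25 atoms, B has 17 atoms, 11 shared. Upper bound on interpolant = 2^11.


Shared atoms = 11
Craig interpolant size bound = 2^11
= 2048

2048


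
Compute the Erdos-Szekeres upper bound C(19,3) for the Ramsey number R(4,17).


R(4,17) <= C(4+17-2, 4-1) = C(19, 3)
C(19, 3) = 19! / (3! * 16!)
= 969

969


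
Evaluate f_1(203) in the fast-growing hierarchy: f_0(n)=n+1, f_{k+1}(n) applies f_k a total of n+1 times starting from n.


f_1(203) = f_0^204(203)
f_0 adds 1 each time, applied 204 times.
f_1(203) = 203 + 204 = 407

407


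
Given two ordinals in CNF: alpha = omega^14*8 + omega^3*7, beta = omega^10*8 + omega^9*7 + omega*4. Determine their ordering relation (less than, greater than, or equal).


Compare term by term from highest exponent:
alpha = omega^14*8 + omega^3*7
beta = omega^10*8 + omega^9*7 + omega*4
Term 1: alpha has omega^14*8, beta has omega^10*8
Term 2: alpha has omega^3*7, beta has omega^9*7
Term 3: alpha has omega^0*0, beta has omega^1*4
Result: alpha > beta

alpha > beta


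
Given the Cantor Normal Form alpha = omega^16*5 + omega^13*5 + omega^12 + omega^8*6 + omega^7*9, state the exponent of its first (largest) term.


CNF: omega^16*5 + omega^13*5 + omega^12 + omega^8*6 + omega^7*9
The leading term is omega^16*5, which has exponent 16.

16


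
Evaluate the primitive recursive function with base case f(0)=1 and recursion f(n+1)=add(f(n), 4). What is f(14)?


f(0) = 1
f(1) = add(f(0), 4) = add(1, 4) = 5
f(2) = add(f(1), 4) = add(5, 4) = 9
f(3) = add(f(2), 4) = add(9, 4) = 13
f(4) = add(f(3), 4) = add(13, 4) = 17
f(5) = add(f(4), 4) = add(17, 4) = 21
f(6) = add(f(5), 4) = add(21, 4) = 25
f(7) = add(f(6), 4) = add(25, 4) = 29
f(8) = add(f(7), 4) = add(29, 4) = 33
f(9) = add(f(8), 4) = add(33, 4) = 37
f(10) = add(f(9), 4) = add(37, 4) = 41
f(11) = add(f(10), 4) = add(41, 4) = 45
f(12) = add(f(11), 4) = add(45, 4) = 49
f(13) = add(f(12), 4) = add(49, 4) = 53
f(14) = add(f(13), 4) = add(53, 4) = 57


57


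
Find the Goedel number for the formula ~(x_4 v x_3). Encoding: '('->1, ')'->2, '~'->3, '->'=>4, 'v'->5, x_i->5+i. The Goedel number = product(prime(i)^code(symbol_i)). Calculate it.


Formula: ~(x_4 v x_3)
Symbol codes: [3, 1, 9, 5, 8, 2]
Primes: [2, 3, 5, 7, 11, 13]
p_1^3 = 2^3 = 8
p_2^1 = 3^1 = 3
p_3^9 = 5^9 = 1953125
p_4^5 = 7^5 = 16807
p_5^8 = 11^8 = 214358881
p_6^2 = 13^2 = 169
Product = 28540374444910453125000

28540374444910453125000


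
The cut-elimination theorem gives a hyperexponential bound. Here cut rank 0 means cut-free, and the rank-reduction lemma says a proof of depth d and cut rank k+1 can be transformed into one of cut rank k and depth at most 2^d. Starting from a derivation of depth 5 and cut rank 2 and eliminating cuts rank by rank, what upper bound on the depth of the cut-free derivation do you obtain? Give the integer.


Each rank reduction sends depth d to at most 2^d; cut rank r needs r reductions.
2_0(5) = 5
2_1(5) = 2^5 = 32
2_2(5) = 2^32 = 4294967296
Cut-free depth bound = 4294967296

4294967296


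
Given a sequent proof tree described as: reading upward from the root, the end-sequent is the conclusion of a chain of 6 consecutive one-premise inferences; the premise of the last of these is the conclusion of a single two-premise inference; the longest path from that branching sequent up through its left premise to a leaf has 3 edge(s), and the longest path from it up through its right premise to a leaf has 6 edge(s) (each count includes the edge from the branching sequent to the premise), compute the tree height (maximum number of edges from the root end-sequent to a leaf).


Longest path through the left premise: 3 edges (measured from the branching sequent)
Longest path through the right premise: 6 edges
Height of the subtree rooted at the branching sequent: max(3, 6) = 6
The branching sequent sits 6 edges above the root (the chain of one-premise inferences), so height = 6 + 6 = 12

12


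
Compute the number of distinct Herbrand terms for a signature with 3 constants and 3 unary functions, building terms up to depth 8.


Herbrand terms by depth:
Depth 0: 3 constants
Depth 1: 9 new terms (running total: 12)
Depth 2: 27 new terms (running total: 39)
Depth 3: 81 new terms (running total: 120)
Depth 4: 243 new terms (running total: 363)
Depth 5: 729 new terms (running total: 1092)
Depth 6: 2187 new terms (running total: 3279)
Depth 7: 6561 new terms (running total: 9840)
Depth 8: 19683 new terms (running total: 29523)
Total distinct ground terms = 29523

29523


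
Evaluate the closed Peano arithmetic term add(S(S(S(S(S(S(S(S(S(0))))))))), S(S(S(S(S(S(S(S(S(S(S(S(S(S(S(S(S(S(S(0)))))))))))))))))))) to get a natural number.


add(S^9(0), S^19(0)):
S^9(0) = 9
S^19(0) = 19
9 + 19 = 28

28


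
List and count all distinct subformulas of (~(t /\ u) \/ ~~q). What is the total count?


Formula: (~(t /\ u) \/ ~~q)
Subformulas found:
  1. q
  2. u
  3. t
  4. ~q
  5. ~~q
  6. (t /\ u)
  7. ~(t /\ u)
  8. (~(t /\ u) \/ ~~q)
Total distinct subformulas = 8

8


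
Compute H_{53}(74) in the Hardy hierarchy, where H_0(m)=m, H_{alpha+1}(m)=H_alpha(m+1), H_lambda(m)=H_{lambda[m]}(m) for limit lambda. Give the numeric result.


H_53(74):
For finite ordinals k, H_k(n) = n + k (each successor step adds 1).
H_53(74) = 74 + 53 = 127

127


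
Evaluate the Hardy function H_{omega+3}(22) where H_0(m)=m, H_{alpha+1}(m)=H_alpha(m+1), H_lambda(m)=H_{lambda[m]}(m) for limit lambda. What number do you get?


H_{omega+3}(22):
Unwind the 3 successor steps: H_{omega+3}(22) = H_omega(22+3) = H_omega(25).
H_omega(m) = H_m(m) = m + m = 2m.
Result = 2 * 25 = 50

50


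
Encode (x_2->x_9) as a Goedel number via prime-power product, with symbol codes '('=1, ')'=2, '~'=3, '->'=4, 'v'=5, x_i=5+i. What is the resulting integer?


Formula: (x_2->x_9)
Symbol codes: [1, 7, 4, 14, 2]
Primes: [2, 3, 5, 7, 11]
p_1^1 = 2^1 = 2
p_2^7 = 3^7 = 2187
p_3^4 = 5^4 = 625
p_4^14 = 7^14 = 678223072849
p_5^2 = 11^2 = 121
Product = 224345171373515403750

224345171373515403750


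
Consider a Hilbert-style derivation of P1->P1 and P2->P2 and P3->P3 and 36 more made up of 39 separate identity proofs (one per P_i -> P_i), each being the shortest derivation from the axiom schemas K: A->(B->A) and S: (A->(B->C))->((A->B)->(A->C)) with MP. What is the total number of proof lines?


The shortest proof of A->A from K and S in the Hilbert calculus has exactly 5 lines:
(1) K instance A->((A->A)->A), (2) S instance, (3) MP on 1,2, (4) K instance A->(A->A), (5) MP on 3,4.
For 39 independent identities: 39 * 5 = 195 lines total.

195


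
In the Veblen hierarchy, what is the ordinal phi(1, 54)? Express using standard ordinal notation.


phi(1, 54):
phi(1, beta) = epsilon_beta (the beta-th epsilon number).
phi(1, 54) = epsilon_54

epsilon_54


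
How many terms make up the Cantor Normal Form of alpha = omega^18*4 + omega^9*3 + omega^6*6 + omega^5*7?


CNF: omega^18*4 + omega^9*3 + omega^6*6 + omega^5*7
Count the summands separated by '+':
  term 1: omega^18*4
  term 2: omega^9*3
  term 3: omega^6*6
  term 4: omega^5*7
Total terms = 4

4


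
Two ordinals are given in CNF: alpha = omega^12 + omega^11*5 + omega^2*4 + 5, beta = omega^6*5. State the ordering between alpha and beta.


Compare term by term from highest exponent:
alpha = omega^12 + omega^11*5 + omega^2*4 + 5
beta = omega^6*5
Term 1: alpha has omega^12*1, beta has omega^6*5
Term 2: alpha has omega^11*5, beta has omega^0*0
Term 3: alpha has omega^2*4, beta has omega^0*0
Term 4: alpha has omega^0*5, beta has omega^0*0
Result: alpha > beta

alpha > beta


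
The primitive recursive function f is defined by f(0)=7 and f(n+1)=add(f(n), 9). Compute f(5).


f(0) = 7
f(1) = add(f(0), 9) = add(7, 9) = 16
f(2) = add(f(1), 9) = add(16, 9) = 25
f(3) = add(f(2), 9) = add(25, 9) = 34
f(4) = add(f(3), 9) = add(34, 9) = 43
f(5) = add(f(4), 9) = add(43, 9) = 52


52


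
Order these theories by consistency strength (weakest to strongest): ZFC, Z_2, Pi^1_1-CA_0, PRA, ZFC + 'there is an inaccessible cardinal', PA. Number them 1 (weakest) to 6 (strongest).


Ordering by consistency strength:
1. PRA
2. PA
3. Pi^1_1-CA_0
4. Z_2
5. ZFC
6. ZFC + 'there is an inaccessible cardinal'


ZFC=5, Z_2=4, Pi^1_1-CA_0=3, PRA=1, ZFC + 'there is an inaccessible cardinal'=6, PA=2


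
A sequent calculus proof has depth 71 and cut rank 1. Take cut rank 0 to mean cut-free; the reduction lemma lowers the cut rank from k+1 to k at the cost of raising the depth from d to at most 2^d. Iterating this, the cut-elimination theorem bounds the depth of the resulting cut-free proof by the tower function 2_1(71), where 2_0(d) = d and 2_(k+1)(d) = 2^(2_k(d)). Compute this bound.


Each rank reduction sends depth d to at most 2^d; cut rank r needs r reductions.
2_0(71) = 71
2_1(71) = 2^71 = 2361183241434822606848
Cut-free depth bound = 2361183241434822606848

2361183241434822606848


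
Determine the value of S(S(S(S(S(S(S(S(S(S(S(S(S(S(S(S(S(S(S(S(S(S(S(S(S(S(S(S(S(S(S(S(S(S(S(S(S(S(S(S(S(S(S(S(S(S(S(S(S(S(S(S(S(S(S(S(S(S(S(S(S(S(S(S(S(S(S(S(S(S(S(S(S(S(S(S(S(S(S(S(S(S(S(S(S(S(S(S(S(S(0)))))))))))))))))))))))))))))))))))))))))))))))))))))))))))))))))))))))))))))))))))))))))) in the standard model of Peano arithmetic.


Counting successors applied to 0:
90 applications of S to 0 = 90

90


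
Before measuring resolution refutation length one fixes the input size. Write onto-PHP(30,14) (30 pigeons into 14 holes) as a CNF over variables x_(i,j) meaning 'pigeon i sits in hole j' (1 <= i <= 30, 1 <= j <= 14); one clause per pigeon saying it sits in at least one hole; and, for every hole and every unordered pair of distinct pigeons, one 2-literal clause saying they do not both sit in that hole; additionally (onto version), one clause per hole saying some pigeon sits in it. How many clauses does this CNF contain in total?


onto-PHP(30,14): 30 pigeons, 14 holes, 30*14 = 420 variables.
- pigeon clauses: one per pigeon -> 30 clauses
- hole clauses: 14 holes * C(30,2) = 14 * 435 -> 6090 clauses
- onto clauses: one per hole -> 14 clauses
Total clauses = 30 + 6090 + 14 = 6134

6134


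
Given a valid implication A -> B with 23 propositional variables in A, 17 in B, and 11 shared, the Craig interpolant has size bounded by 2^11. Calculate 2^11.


Shared atoms = 11
Craig interpolant size bound = 2^11
= 2048

2048


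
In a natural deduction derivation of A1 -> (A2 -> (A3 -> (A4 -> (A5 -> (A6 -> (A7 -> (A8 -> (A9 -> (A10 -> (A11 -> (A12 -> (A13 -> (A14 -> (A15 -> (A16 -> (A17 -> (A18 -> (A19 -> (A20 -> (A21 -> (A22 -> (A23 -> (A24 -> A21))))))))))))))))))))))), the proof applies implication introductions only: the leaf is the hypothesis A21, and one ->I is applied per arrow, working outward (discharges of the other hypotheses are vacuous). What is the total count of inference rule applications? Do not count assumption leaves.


The formula has 24 arrows (->); its innermost consequent A21 is one of the antecedents,
so the proof starts from the hypothesis leaf A21 (not a rule application) and closes one arrow per ->I.
Building A1 -> (A2 -> (A3 -> (A4 -> (A5 -> (A6 -> (A7 -> (A8 -> (A9 -> (A10 -> (A11 -> (A12 -> (A13 -> (A14 -> (A15 -> (A16 -> (A17 -> (A18 -> (A19 -> (A20 -> (A21 -> (A22 -> (A23 -> (A24 -> A21))))))))))))))))))))))) therefore takes 24 nested implication introductions.
Total inference nodes = 24

24


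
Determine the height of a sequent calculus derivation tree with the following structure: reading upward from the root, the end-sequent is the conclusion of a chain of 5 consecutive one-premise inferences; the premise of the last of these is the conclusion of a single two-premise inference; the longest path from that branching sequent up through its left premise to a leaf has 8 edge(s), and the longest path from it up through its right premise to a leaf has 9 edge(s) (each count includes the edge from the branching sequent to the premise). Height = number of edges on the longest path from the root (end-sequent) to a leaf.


Longest path through the left premise: 8 edges (measured from the branching sequent)
Longest path through the right premise: 9 edges
Height of the subtree rooted at the branching sequent: max(8, 9) = 9
The branching sequent sits 5 edges above the root (the chain of one-premise inferences), so height = 9 + 5 = 14

14


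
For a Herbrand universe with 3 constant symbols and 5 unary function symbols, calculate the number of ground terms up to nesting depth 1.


Herbrand terms by depth:
Depth 0: 3 constants
Depth 1: 15 new terms (running total: 18)
Total distinct ground terms = 18

18


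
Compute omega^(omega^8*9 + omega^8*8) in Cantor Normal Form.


omega^(omega^8*9 + omega^8*8):
Both terms of the exponent have the same exponent 8, so they merge: omega^8*9 + omega^8*8 = omega^8*(9+8) = omega^8*17.
omega raised to a CNF ordinal is a single CNF term: Result = omega^(omega^8*17)

omega^(omega^8*17)


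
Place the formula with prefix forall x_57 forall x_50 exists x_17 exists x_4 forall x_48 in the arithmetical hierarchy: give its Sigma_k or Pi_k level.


Leading quantifier is forall, so the class is Pi.
Number of quantifier blocks = alternations + 1 = 2 + 1 = 3.
Classification: Pi_3

Pi_3


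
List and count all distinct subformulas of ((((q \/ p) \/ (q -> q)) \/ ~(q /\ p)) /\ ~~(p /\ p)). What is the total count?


Formula: ((((q \/ p) \/ (q -> q)) \/ ~(q /\ p)) /\ ~~(p /\ p))
Subformulas found:
  1. q
  2. p
  3. (q /\ p)
  4. (q \/ p)
  5. (q -> q)
  6. (p /\ p)
  7. ~(p /\ p)
  8. ~(q /\ p)
  9. ~~(p /\ p)
  10. ((q \/ p) \/ (q -> q))
  11. (((q \/ p) \/ (q -> q)) \/ ~(q /\ p))
  12. ((((q \/ p) \/ (q -> q)) \/ ~(q /\ p)) /\ ~~(p /\ p))
Total distinct subformulas = 12

12


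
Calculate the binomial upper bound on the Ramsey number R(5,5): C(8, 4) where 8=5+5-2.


R(5,5) <= C(5+5-2, 5-1) = C(8, 4)
C(8, 4) = 8! / (4! * 4!)
= 70

70


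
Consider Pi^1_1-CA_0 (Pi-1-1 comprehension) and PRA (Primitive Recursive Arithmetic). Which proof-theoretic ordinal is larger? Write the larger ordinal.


Proof-theoretic ordinal of Pi^1_1-CA_0 (Pi-1-1 comprehension): psi_0(Omega_omega)
Proof-theoretic ordinal of PRA (Primitive Recursive Arithmetic): omega^omega
Comparing: omega^omega < psi_0(Omega_omega).
The larger ordinal is psi_0(Omega_omega) (from Pi^1_1-CA_0 (Pi-1-1 comprehension)).

psi_0(Omega_omega)


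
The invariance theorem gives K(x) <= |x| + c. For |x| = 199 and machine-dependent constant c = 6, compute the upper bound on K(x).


K(x) <= |x| + c = 199 + 6 = 205

205


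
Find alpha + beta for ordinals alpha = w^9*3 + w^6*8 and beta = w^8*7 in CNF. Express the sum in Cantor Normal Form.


Ordinal addition (w^9*3 + w^6*8) + w^8*7:
alpha's leading term has exponent 9 > beta's exponent 8, so it survives.
alpha's tail term has exponent 6 < beta's exponent 8, so it is absorbed by beta.
In ordinal addition, any term followed by a strictly larger-exponent term is absorbed.
Result = w^9*3 + w^8*7

w^9*3 + w^8*7


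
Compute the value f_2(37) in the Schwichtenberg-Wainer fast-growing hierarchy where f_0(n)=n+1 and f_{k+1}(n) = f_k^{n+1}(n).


f_2(37) = f_1^38(37)
f_1(m) = 2m + 1.
Iterating: f_1^k(n) = 2^k*(n+1) - 1.
f_2(37) = 2^38*(37+1) - 1 = 274877906944*38 - 1 = 10445360463871

10445360463871


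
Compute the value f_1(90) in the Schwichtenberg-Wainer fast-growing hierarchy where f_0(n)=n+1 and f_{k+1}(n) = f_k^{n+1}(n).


f_1(90) = f_0^91(90)
f_0 adds 1 each time, applied 91 times.
f_1(90) = 90 + 91 = 181

181


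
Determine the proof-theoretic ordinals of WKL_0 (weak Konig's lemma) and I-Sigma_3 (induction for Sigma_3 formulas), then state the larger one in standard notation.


Proof-theoretic ordinal of WKL_0 (weak Konig's lemma): omega^omega
Proof-theoretic ordinal of I-Sigma_3 (induction for Sigma_3 formulas): omega^(omega^(omega^omega))
Comparing: omega^omega < omega^(omega^(omega^omega)).
The larger ordinal is omega^(omega^(omega^omega)) (from I-Sigma_3 (induction for Sigma_3 formulas)).

omega^(omega^(omega^omega))


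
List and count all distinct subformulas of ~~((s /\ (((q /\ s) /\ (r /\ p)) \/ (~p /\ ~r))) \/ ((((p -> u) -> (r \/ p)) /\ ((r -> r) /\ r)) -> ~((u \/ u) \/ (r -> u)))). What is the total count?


Formula: ~~((s /\ (((q /\ s) /\ (r /\ p)) \/ (~p /\ ~r))) \/ ((((p -> u) -> (r \/ p)) /\ ((r -> r) /\ r)) -> ~((u \/ u) \/ (r -> u))))
Subformulas found:
  1. r
  2. q
  3. u
  4. s
  5. p
  6. ~p
  7. ~r
  8. (p -> u)
  9. (r /\ p)
  10. (r \/ p)
  11. (r -> r)
  12. (q /\ s)
  13. (r -> u)
  14. (u \/ u)
  15. (~p /\ ~r)
  16. ((r -> r) /\ r)
  17. ((u \/ u) \/ (r -> u))
  18. ((q /\ s) /\ (r /\ p))
  19. ((p -> u) -> (r \/ p))
  20. ~((u \/ u) \/ (r -> u))
  21. (((q /\ s) /\ (r /\ p)) \/ (~p /\ ~r))
  22. (((p -> u) -> (r \/ p)) /\ ((r -> r) /\ r))
  23. (s /\ (((q /\ s) /\ (r /\ p)) \/ (~p /\ ~r)))
  24. ((((p -> u) -> (r \/ p)) /\ ((r -> r) /\ r)) -> ~((u \/ u) \/ (r -> u)))
  25. ((s /\ (((q /\ s) /\ (r /\ p)) \/ (~p /\ ~r))) \/ ((((p -> u) -> (r \/ p)) /\ ((r -> r) /\ r)) -> ~((u \/ u) \/ (r -> u))))
  26. ~((s /\ (((q /\ s) /\ (r /\ p)) \/ (~p /\ ~r))) \/ ((((p -> u) -> (r \/ p)) /\ ((r -> r) /\ r)) -> ~((u \/ u) \/ (r -> u))))
  27. ~~((s /\ (((q /\ s) /\ (r /\ p)) \/ (~p /\ ~r))) \/ ((((p -> u) -> (r \/ p)) /\ ((r -> r) /\ r)) -> ~((u \/ u) \/ (r -> u))))
Total distinct subformulas = 27

27


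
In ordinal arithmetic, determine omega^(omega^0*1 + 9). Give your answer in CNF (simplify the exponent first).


omega^(omega^0*1 + 9):
omega^0 = 1, so the exponent is 1 + 9 = 10 (finite ordinal addition).
Result = omega^10, already a single CNF term.

omega^10


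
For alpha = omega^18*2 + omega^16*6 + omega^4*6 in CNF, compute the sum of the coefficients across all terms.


CNF: omega^18*2 + omega^16*6 + omega^4*6
Coefficients: 2 + 6 + 6 = 14

14


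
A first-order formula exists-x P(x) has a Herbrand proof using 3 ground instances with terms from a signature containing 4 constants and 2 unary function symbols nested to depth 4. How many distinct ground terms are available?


Herbrand terms by depth:
Depth 0: 4 constants
Depth 1: 8 new terms (running total: 12)
Depth 2: 16 new terms (running total: 28)
Depth 3: 32 new terms (running total: 60)
Depth 4: 64 new terms (running total: 124)
Total distinct ground terms = 124

124


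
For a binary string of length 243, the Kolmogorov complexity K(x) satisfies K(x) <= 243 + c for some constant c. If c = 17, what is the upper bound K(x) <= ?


K(x) <= |x| + c = 243 + 17 = 260

260


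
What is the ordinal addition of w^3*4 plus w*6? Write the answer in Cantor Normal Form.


Ordinal addition w^3*4 + w*6:
Leading exponent of alpha (3) > leading exponent of beta (1).
Since alpha's term has higher exponent than beta's leading term,
the sum is simply alpha followed by beta.
Result = w^3*4 + w*6

w^3*4 + w*6


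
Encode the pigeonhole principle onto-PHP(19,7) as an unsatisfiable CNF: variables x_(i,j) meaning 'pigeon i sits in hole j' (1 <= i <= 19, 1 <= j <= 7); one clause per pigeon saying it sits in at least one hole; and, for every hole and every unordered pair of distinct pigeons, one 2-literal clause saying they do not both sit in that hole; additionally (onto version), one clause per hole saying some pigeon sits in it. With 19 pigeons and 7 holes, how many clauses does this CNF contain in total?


onto-PHP(19,7): 19 pigeons, 7 holes, 19*7 = 133 variables.
- pigeon clauses: one per pigeon -> 19 clauses
- hole clauses: 7 holes * C(19,2) = 7 * 171 -> 1197 clauses
- onto clauses: one per hole -> 7 clauses
Total clauses = 19 + 1197 + 7 = 1223

1223


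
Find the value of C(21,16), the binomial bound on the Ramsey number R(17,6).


R(17,6) <= C(17+6-2, 17-1) = C(21, 16)
C(21, 16) = 21! / (16! * 5!)
= 20349

20349


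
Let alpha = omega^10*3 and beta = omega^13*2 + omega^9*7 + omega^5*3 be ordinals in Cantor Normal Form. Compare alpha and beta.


Compare term by term from highest exponent:
alpha = omega^10*3
beta = omega^13*2 + omega^9*7 + omega^5*3
Term 1: alpha has omega^10*3, beta has omega^13*2
Term 2: alpha has omega^0*0, beta has omega^9*7
Term 3: alpha has omega^0*0, beta has omega^5*3
Result: alpha < beta

alpha < beta


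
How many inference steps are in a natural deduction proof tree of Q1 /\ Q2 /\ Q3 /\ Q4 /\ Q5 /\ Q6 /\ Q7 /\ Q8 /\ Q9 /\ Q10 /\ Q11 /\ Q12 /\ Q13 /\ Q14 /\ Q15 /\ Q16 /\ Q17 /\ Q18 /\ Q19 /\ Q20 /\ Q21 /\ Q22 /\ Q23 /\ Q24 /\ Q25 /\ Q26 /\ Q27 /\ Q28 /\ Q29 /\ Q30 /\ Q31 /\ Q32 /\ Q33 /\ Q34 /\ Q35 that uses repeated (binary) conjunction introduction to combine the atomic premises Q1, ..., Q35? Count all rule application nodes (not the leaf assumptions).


The target conjunction has 35 conjuncts, i.e. 34 binary /\ connectives.
Each conjunction-intro joins two pieces, so 35 atoms require 35-1 = 34 applications.
Total inference nodes = 34

34


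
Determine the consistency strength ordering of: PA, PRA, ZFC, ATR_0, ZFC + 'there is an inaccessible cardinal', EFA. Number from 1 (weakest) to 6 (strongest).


Ordering by consistency strength:
1. EFA
2. PRA
3. PA
4. ATR_0
5. ZFC
6. ZFC + 'there is an inaccessible cardinal'


PA=3, PRA=2, ZFC=5, ATR_0=4, ZFC + 'there is an inaccessible cardinal'=6, EFA=1


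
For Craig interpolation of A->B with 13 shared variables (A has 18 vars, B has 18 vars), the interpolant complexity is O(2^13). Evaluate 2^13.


Shared atoms = 13
Craig interpolant size bound = 2^13
= 8192

8192


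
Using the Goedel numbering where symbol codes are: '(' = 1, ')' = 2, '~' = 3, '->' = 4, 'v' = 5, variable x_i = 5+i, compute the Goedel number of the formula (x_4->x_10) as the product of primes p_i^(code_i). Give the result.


Formula: (x_4->x_10)
Symbol codes: [1, 9, 4, 15, 2]
Primes: [2, 3, 5, 7, 11]
p_1^1 = 2^1 = 2
p_2^9 = 3^9 = 19683
p_3^4 = 5^4 = 625
p_4^15 = 7^15 = 4747561509943
p_5^2 = 11^2 = 121
Product = 14133745796531470436250

14133745796531470436250


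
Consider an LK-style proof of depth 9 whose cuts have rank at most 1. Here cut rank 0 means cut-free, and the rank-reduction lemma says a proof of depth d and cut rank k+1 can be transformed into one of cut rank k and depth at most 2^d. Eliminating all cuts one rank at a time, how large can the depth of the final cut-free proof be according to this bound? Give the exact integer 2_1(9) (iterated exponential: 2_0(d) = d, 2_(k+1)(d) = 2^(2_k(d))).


Each rank reduction sends depth d to at most 2^d; cut rank r needs r reductions.
2_0(9) = 9
2_1(9) = 2^9 = 512
Cut-free depth bound = 512

512


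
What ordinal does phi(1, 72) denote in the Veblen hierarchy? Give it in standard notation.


phi(1, 72):
phi(1, beta) = epsilon_beta (the beta-th epsilon number).
phi(1, 72) = epsilon_72

epsilon_72


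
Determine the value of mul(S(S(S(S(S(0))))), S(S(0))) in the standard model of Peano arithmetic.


mul(S^5(0), S^2(0)):
S^5(0) = 5
S^2(0) = 2
5 * 2 = 10

10


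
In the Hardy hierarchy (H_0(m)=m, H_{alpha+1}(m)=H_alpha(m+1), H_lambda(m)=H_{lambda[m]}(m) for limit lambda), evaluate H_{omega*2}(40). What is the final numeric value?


H_{omega*2}(40):
For the Hardy hierarchy, H_{omega*k}(n) = 2^k * n.
2^2 = 4.
4 * 40 = 160

160


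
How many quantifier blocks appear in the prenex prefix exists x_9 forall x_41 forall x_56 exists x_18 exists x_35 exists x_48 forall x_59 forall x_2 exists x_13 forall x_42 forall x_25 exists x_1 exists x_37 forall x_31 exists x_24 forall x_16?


Alternations = 9.
Blocks = alternations + 1 = 10

10


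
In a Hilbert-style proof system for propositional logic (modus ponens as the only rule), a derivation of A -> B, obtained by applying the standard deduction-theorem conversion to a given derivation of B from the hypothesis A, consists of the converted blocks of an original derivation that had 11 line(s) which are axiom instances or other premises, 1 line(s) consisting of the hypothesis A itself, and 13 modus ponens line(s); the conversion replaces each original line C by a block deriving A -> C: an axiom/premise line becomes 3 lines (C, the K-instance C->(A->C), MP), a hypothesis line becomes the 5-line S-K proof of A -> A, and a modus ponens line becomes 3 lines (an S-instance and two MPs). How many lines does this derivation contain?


Deduction-theorem conversion, block by block:
- 11 axiom/premise lines -> 3 lines each = 33
- 1 hypothesis lines -> 5 lines each (identity proof A->A) = 5
- 13 MP lines -> 3 lines each (S-instance, MP, MP) = 39
Total = 33 + 5 + 39 = 77 lines.

77


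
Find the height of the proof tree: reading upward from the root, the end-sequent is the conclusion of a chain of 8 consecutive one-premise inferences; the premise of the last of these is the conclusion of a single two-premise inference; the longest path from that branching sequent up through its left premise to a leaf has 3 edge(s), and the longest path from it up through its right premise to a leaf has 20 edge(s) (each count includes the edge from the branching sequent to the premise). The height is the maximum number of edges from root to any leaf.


Longest path through the left premise: 3 edges (measured from the branching sequent)
Longest path through the right premise: 20 edges
Height of the subtree rooted at the branching sequent: max(3, 20) = 20
The branching sequent sits 8 edges above the root (the chain of one-premise inferences), so height = 20 + 8 = 28

28


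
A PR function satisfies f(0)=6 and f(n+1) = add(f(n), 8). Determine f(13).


f(0) = 6
f(1) = add(f(0), 8) = add(6, 8) = 14
f(2) = add(f(1), 8) = add(14, 8) = 22
f(3) = add(f(2), 8) = add(22, 8) = 30
f(4) = add(f(3), 8) = add(30, 8) = 38
f(5) = add(f(4), 8) = add(38, 8) = 46
f(6) = add(f(5), 8) = add(46, 8) = 54
f(7) = add(f(6), 8) = add(54, 8) = 62
f(8) = add(f(7), 8) = add(62, 8) = 70
f(9) = add(f(8), 8) = add(70, 8) = 78
f(10) = add(f(9), 8) = add(78, 8) = 86
f(11) = add(f(10), 8) = add(86, 8) = 94
f(12) = add(f(11), 8) = add(94, 8) = 102
f(13) = add(f(12), 8) = add(102, 8) = 110


110


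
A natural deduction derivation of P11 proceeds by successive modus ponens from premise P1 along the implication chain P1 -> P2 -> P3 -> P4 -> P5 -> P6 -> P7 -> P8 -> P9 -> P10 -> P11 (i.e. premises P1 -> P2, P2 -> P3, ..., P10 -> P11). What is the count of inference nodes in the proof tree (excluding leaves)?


We have a chain: P1 -> P2 -> P3 -> P4 -> P5 -> P6 -> P7 -> P8 -> P9 -> P10 -> P11.
Each modus ponens application produces the next variable.
The chain has 11 propositions, so 11-1 = 10 modus ponens steps.
Total inference nodes = 10

10


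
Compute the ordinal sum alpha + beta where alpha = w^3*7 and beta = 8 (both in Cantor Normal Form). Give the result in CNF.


Ordinal addition w^3*7 + 8:
Leading exponent of alpha (3) > leading exponent of beta (0).
Since alpha's term has higher exponent than beta's leading term,
the sum is simply alpha followed by beta.
Result = w^3*7 + 8

w^3*7 + 8


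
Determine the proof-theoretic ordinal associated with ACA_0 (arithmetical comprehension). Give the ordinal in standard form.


The proof-theoretic ordinal of ACA_0 (arithmetical comprehension) is a standard result in ordinal analysis.
This ordinal is the supremum of order types of primitive recursive well-orderings
that the theory can prove to be well-ordered.
For ACA_0 (arithmetical comprehension), the proof-theoretic ordinal is epsilon_0.

epsilon_0


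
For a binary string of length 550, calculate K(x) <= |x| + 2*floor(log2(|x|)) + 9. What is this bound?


floor(log2(550)) = 9
2 * 9 = 18
K(x) <= 550 + 18 + 9 = 577

577


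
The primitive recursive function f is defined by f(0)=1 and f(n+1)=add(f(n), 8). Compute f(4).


f(0) = 1
f(1) = add(f(0), 8) = add(1, 8) = 9
f(2) = add(f(1), 8) = add(9, 8) = 17
f(3) = add(f(2), 8) = add(17, 8) = 25
f(4) = add(f(3), 8) = add(25, 8) = 33


33


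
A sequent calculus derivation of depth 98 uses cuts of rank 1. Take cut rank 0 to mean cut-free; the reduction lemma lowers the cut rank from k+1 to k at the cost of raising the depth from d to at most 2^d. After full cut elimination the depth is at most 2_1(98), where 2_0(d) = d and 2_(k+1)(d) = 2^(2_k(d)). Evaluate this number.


Each rank reduction sends depth d to at most 2^d; cut rank r needs r reductions.
2_0(98) = 98
2_1(98) = 2^98 = 316912650057057350374175801344
Cut-free depth bound = 316912650057057350374175801344

316912650057057350374175801344


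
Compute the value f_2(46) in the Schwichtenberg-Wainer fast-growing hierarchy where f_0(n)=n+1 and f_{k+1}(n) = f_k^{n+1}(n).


f_2(46) = f_1^47(46)
f_1(m) = 2m + 1.
Iterating: f_1^k(n) = 2^k*(n+1) - 1.
f_2(46) = 2^47*(46+1) - 1 = 140737488355328*47 - 1 = 6614661952700415

6614661952700415


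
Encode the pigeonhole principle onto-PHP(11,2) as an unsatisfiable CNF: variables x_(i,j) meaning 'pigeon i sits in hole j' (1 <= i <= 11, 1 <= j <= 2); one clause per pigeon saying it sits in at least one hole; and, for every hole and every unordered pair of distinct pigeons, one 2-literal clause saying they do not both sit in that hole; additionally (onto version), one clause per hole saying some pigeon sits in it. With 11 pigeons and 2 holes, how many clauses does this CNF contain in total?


onto-PHP(11,2): 11 pigeons, 2 holes, 11*2 = 22 variables.
- pigeon clauses: one per pigeon -> 11 clauses
- hole clauses: 2 holes * C(11,2) = 2 * 55 -> 110 clauses
- onto clauses: one per hole -> 2 clauses
Total clauses = 11 + 110 + 2 = 123

123


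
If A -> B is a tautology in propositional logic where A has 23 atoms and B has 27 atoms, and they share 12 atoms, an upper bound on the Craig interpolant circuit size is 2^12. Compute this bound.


Shared atoms = 12
Craig interpolant size bound = 2^12
= 4096

4096


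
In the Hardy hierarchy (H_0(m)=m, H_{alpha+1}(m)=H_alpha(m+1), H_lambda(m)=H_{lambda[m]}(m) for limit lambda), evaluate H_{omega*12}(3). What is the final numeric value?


H_{omega*12}(3):
For the Hardy hierarchy, H_{omega*k}(n) = 2^k * n.
2^12 = 4096.
4096 * 3 = 12288

12288


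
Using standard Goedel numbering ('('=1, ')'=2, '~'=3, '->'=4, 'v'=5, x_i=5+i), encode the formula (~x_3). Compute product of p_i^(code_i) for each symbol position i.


Formula: (~x_3)
Symbol codes: [1, 3, 8, 2]
Primes: [2, 3, 5, 7]
p_1^1 = 2^1 = 2
p_2^3 = 3^3 = 27
p_3^8 = 5^8 = 390625
p_4^2 = 7^2 = 49
Product = 1033593750

1033593750
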